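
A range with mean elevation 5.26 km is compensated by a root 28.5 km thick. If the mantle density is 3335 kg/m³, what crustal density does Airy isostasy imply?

ρ_c h = (ρ_m − ρ_c) r → ρ_c (h + r) = ρ_m r → ρ_c = ρ_m r / (h + r).
ρ_c = 3335 × 28.5 km / (5.26 km + 28.5 km) = 2820 kg/m³.

2820 kg/m³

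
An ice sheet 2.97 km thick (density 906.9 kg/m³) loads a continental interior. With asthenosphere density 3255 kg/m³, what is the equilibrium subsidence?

0.827 km

By Archimedes' principle applied to the lithosphere: the ice load ρ_ice t is balanced by mantle displaced below, ρ_m s.
s = t ρ_ice / ρ_m = 2.97 km × 906.9/3255 = 0.827 km.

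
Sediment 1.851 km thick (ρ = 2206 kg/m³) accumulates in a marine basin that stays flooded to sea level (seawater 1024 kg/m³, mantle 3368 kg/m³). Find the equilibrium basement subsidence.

Submarine loading: the sediment displaces seawater, and the subsidence is in turn flooded, so s (ρ_m − ρ_w) = t (ρ_sed − ρ_w).
s = 1.851 km × (2206 − 1024) / (3368 − 1024) = 0.933 km.

0.933 km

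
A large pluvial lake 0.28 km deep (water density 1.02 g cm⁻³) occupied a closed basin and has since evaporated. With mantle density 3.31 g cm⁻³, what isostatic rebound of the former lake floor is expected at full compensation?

0.0863 km

u = d ρ_w/ρ_m = 0.28 km × 1.02/3.31 = 0.0863 km.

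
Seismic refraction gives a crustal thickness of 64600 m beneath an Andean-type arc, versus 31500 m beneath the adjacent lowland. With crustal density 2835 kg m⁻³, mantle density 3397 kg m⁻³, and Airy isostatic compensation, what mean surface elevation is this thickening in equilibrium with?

Excess crust Δ = 64600 m − 31500 m = 33100 m, split between elevation h and root r with h + r = Δ.
Airy balance ρ_c h = (ρ_m − ρ_c) r gives r = h ρ_c/(ρ_m − ρ_c), so h (1 + ρ_c/(ρ_m − ρ_c)) = Δ, i.e. h = Δ (ρ_m − ρ_c)/ρ_m.
h = 33100 m × 562/3397 = 5480 m.

5480 m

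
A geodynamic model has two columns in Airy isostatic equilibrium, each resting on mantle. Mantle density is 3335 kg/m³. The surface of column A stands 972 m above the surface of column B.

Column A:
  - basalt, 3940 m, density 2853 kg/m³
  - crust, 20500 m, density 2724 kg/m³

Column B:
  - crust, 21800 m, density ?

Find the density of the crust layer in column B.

Take the compensation level at the base of the deeper column (depth z_c below the surface of column A) and equate Σ ρ_i t_i down to z_c; mantle fills any gap and the z_c terms cancel.
Column A: 3940×2853 + 20500×2724 + (z_c − 24440)×3335
Column B: 972×0 + 21800×ρ + (z_c − 972 − 21800)×3335
The z_c×3335 term appears on both sides and cancels. Collect the known terms of each column as K = Σ(ρt)_known − 3335 × (depth of known layers): K_A = 67082820 − 3335×24440 = −14424580; K_B = 0 − 3335×(972 + 21800) = −75944620.
Balance: K_A = K_B + 21800×ρ, so ρ = (K_A − K_B)/21800 = 61520000/21800 = 2820 kg/m³.

2820 kg/m³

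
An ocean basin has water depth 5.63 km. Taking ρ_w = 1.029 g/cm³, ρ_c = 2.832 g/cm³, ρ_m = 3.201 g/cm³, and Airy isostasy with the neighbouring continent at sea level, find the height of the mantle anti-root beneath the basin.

27.5 km

By Archimedes' principle applied to the lithosphere: replacing crust with seawater at the top is compensated by replacing crust with mantle at the base: d (ρ_c − ρ_w) = a (ρ_m − ρ_c).
a = d (ρ_c − ρ_w)/(ρ_m − ρ_c) = 5.63 km × 1.803/0.369 = 27.5 km.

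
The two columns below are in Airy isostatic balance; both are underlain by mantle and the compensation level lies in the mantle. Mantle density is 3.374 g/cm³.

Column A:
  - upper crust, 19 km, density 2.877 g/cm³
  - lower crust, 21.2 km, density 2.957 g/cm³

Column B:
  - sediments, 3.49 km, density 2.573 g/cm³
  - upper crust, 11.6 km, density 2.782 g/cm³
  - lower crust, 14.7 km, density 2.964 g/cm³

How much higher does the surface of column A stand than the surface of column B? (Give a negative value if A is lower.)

For any compensation level in the mantle, the mantle terms cancel and isostasy reduces to e = (Σt_A − Σt_B) − (Σ(ρt)_A − Σ(ρt)_B) / ρ_m.
Σt_A = 40.2 km; Σt_B = 29.79 km; Σ(ρt)_A = 117.3514; Σ(ρt)_B = 84.82177 (in km·g/cm³).
e = (40.2 − 29.79) − (117.3514 − 84.82177) / 3.374 = 0.769 km.

0.769 km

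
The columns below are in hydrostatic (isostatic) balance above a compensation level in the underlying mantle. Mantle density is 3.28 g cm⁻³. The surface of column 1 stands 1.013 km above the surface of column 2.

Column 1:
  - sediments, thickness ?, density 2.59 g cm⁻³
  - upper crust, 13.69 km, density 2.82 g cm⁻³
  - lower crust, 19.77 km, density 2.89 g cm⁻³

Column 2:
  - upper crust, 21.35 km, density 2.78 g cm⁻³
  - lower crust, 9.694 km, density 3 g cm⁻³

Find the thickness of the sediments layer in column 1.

3.92 km

Take the compensation level at the base of the deeper column (depth z_c below the surface of column 1) and equate Σ ρ_i t_i down to z_c; mantle fills any gap and the z_c terms cancel.
Column 1: x×2.59 + 13.69×2.82 + 19.77×2.89 + (z_c − 33.46 − x)×3.28
Column 2: 1.013×0 + 21.35×2.78 + 9.694×3 + (z_c − 1.013 − 31.044)×3.28
The z_c×3.28 term appears on both sides and cancels. Collect the known terms of each column as K = Σ(ρt)_known − 3.28 × (depth of known layers): K_1 = 95.7411 − 3.28×33.46 = −14.0077; K_2 = 88.435 − 3.28×(1.013 + 31.044) = −16.71196.
Balance: K_1 − x×(3.28 − 2.59) = K_2, so x = (K_1 − K_2)/(3.28 − 2.59) = 2.70426/0.69 = 3.92 km.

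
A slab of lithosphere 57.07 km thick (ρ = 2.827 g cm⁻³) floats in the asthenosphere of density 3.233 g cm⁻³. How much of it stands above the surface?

Floating equilibrium: submerged depth d = t ρ_obj/ρ_fluid = 57.07 km × 2.827/3.233 = 49.9 km.
Freeboard = t − d = 57.07 km − 49.9 km = 7.17 km.

7.17 km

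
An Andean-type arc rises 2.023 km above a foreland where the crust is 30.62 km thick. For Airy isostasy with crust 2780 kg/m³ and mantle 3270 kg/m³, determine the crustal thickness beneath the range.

Root depth r = h ρ_c / (ρ_m − ρ_c) = 2.023 km × 2780 / 490 = 11.48 km.
Total thickness = T + h + r = 30.62 km + 2.023 km + 11.48 km = 44.1 km.

44.1 km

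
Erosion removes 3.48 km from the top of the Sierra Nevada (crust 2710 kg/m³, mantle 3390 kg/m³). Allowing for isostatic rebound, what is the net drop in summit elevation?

0.698 km

Rebound u = e ρ_c/ρ_m = 3.48 km × 2710/3390 = 2.782 km.
Net surface drop = e − u = 3.48 km − 2.782 km = e (ρ_m − ρ_c)/ρ_m = 0.698 km.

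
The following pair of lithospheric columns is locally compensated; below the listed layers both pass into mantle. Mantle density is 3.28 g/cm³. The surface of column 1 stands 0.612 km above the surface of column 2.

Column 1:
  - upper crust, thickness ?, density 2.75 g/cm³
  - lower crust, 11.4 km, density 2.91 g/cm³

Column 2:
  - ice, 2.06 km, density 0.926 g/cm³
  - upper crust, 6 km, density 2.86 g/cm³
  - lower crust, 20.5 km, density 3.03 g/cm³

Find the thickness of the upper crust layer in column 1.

Take the compensation level at the base of the deeper column (depth z_c below the surface of column 1) and equate Σ ρ_i t_i down to z_c; mantle fills any gap and the z_c terms cancel.
Column 1: x×2.75 + 11.4×2.91 + (z_c − 11.4 − x)×3.28
Column 2: 0.612×0 + 2.06×0.926 + 6×2.86 + 20.5×3.03 + (z_c − 0.612 − 28.56)×3.28
The z_c×3.28 term appears on both sides and cancels. Collect the known terms of each column as K = Σ(ρt)_known − 3.28 × (depth of known layers): K_1 = 33.174 − 3.28×11.4 = −4.218; K_2 = 81.18256 − 3.28×(0.612 + 28.56) = −14.5016.
Balance: K_1 − x×(3.28 − 2.75) = K_2, so x = (K_1 − K_2)/(3.28 − 2.75) = 10.2836/0.53 = 19.4 km.

19.4 km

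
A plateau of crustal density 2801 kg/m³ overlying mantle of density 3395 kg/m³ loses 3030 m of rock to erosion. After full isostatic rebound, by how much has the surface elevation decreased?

530 m

Rebound u = e ρ_c/ρ_m = 3030 m × 2801/3395 = 2500 m.
Net surface drop = e − u = 3030 m − 2500 m = e (ρ_m − ρ_c)/ρ_m = 530 m.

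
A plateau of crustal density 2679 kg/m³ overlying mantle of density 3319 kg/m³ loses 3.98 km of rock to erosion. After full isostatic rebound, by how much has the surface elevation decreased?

Rebound u = e ρ_c/ρ_m = 3.98 km × 2679/3319 = 3.213 km.
Net surface drop = e − u = 3.98 km − 3.213 km = e (ρ_m − ρ_c)/ρ_m = 0.767 km.

0.767 km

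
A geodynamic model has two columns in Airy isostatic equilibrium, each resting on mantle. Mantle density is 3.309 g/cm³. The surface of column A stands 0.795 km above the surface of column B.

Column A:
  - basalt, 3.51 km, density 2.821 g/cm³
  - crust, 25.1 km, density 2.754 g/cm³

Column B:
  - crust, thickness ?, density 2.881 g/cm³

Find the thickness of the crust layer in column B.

30.4 km

Take the compensation level at the base of the deeper column (depth z_c below the surface of column A) and equate Σ ρ_i t_i down to z_c; mantle fills any gap and the z_c terms cancel.
Column A: 3.51×2.821 + 25.1×2.754 + (z_c − 28.61)×3.309
Column B: 0.795×0 + x×2.881 + (z_c − 0.795 − 0 − x)×3.309
The z_c×3.309 term appears on both sides and cancels. Collect the known terms of each column as K = Σ(ρt)_known − 3.309 × (depth of known layers): K_A = 79.02711 − 3.309×28.61 = −15.64338; K_B = 0 − 3.309×(0.795 + 0) = −2.630655.
Balance: K_A = K_B − x×(3.309 − 2.881), so x = (K_B − K_A)/(3.309 − 2.881) = 13.0127/0.428 = 30.4 km.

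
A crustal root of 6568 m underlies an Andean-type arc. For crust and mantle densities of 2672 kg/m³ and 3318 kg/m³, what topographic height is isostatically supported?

Balancing pressure at the compensation depth: ρ_c h = (ρ_m − ρ_c) r.
h = r (ρ_m − ρ_c) / ρ_c = 6568 m × (3318 − 2672) / 2672 = 1590 m.

1590 m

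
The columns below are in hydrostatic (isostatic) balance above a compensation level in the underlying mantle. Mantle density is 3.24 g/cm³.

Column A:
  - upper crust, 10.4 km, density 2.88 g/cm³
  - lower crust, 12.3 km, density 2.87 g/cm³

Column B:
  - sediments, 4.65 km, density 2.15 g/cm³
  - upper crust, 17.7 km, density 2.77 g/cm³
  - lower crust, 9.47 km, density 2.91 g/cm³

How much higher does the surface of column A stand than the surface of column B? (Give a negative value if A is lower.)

For any compensation level in the mantle, the mantle terms cancel and isostasy reduces to e = (Σt_A − Σt_B) − (Σ(ρt)_A − Σ(ρt)_B) / ρ_m.
Σt_A = 22.7 km; Σt_B = 31.82 km; Σ(ρt)_A = 65.253; Σ(ρt)_B = 86.5842 (in km·g/cm³).
e = (22.7 − 31.82) − (65.253 − 86.5842) / 3.24 = −2.54 km.

−2.54 km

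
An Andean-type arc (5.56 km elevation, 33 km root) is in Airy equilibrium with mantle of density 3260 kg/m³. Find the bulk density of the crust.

2790 kg/m³

ρ_c h = (ρ_m − ρ_c) r → ρ_c (h + r) = ρ_m r → ρ_c = ρ_m r / (h + r).
ρ_c = 3260 × 33 km / (5.56 km + 33 km) = 2790 kg/m³.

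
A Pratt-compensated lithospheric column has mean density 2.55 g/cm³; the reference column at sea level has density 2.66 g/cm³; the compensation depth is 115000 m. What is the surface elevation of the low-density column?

4960 m

ρ_ref D = ρ (D + h) → h = D (ρ_ref − ρ)/ρ.
h = 115000 m × (2.66 − 2.55)/2.55 = 4960 m.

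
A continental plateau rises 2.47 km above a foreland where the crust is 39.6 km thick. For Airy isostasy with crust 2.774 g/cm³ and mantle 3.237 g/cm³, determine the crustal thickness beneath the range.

Root depth r = h ρ_c / (ρ_m − ρ_c) = 2.47 km × 2.774 / 0.463 = 14.8 km.
Total thickness = T + h + r = 39.6 km + 2.47 km + 14.8 km = 56.9 km.

56.9 km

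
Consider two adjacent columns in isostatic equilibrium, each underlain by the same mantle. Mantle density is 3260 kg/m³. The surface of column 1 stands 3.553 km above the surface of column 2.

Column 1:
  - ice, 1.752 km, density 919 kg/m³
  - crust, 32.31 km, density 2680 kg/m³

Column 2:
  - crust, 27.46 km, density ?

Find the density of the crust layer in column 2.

2850 kg/m³

Take the compensation level at the base of the deeper column (depth z_c below the surface of column 1) and equate Σ ρ_i t_i down to z_c; mantle fills any gap and the z_c terms cancel.
Column 1: 1.752×919 + 32.31×2680 + (z_c − 34.062)×3260
Column 2: 3.553×0 + 27.46×ρ + (z_c − 3.553 − 27.46)×3260
The z_c×3260 term appears on both sides and cancels. Collect the known terms of each column as K = Σ(ρt)_known − 3260 × (depth of known layers): K_1 = 88200.888 − 3260×34.062 = −22841.232; K_2 = 0 − 3260×(3.553 + 27.46) = −101102.38.
Balance: K_1 = K_2 + 27.46×ρ, so ρ = (K_1 − K_2)/27.46 = 78261.1/27.46 = 2850 kg/m³.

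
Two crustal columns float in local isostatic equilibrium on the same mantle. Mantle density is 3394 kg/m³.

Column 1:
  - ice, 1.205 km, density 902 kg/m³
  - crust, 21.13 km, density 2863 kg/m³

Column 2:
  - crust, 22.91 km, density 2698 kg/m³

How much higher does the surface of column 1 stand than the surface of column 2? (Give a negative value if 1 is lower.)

−0.508 km

For any compensation level in the mantle, the mantle terms cancel and isostasy reduces to e = (Σt_1 − Σt_2) − (Σ(ρt)_1 − Σ(ρt)_2) / ρ_m.
Σt_1 = 22.335 km; Σt_2 = 22.91 km; Σ(ρt)_1 = 61582.1; Σ(ρt)_2 = 61811.18 (in km·kg/m³).
e = (22.335 − 22.91) − (61582.1 − 61811.18) / 3394 = −0.508 km.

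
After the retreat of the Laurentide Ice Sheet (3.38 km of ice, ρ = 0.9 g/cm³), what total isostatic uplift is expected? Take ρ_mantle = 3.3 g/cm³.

Removing the load lets mantle flow back in; uplift u satisfies ρ_ice t = ρ_m u.
u = t ρ_ice/ρ_m = 3.38 km × 0.9/3.3 = 0.922 km.

0.922 km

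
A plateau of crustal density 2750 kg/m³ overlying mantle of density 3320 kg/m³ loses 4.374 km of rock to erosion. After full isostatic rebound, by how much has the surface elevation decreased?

Rebound u = e ρ_c/ρ_m = 4.374 km × 2750/3320 = 3.623 km.
Net surface drop = e − u = 4.374 km − 3.623 km = e (ρ_m − ρ_c)/ρ_m = 0.751 km.

0.751 km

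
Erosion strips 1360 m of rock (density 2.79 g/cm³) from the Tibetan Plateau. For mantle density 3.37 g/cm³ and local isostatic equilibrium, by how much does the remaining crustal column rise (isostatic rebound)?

1130 m

Unloading: uplift u = e ρ_c/ρ_m = 1360 m × 2.79/3.37 = 1130 m.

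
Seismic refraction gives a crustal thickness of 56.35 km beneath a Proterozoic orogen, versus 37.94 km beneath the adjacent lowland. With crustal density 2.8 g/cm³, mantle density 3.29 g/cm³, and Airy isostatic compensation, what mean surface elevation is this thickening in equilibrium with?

Excess crust Δ = 56.35 km − 37.94 km = 18.41 km, split between elevation h and root r with h + r = Δ.
Airy balance ρ_c h = (ρ_m − ρ_c) r gives r = h ρ_c/(ρ_m − ρ_c), so h (1 + ρ_c/(ρ_m − ρ_c)) = Δ, i.e. h = Δ (ρ_m − ρ_c)/ρ_m.
h = 18.41 km × 0.49/3.29 = 2.74 km.

2.74 km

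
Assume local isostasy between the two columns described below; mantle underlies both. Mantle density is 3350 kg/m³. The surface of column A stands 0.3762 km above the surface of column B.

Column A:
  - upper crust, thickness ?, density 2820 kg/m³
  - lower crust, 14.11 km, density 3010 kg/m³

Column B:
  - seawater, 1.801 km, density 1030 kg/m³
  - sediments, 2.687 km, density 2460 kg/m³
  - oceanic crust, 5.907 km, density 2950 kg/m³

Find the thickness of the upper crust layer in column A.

Take the compensation level at the base of the deeper column (depth z_c below the surface of column A) and equate Σ ρ_i t_i down to z_c; mantle fills any gap and the z_c terms cancel.
Column A: x×2820 + 14.11×3010 + (z_c − 14.11 − x)×3350
Column B: 0.3762×0 + 1.801×1030 + 2.687×2460 + 5.907×2950 + (z_c − 0.3762 − 10.395)×3350
The z_c×3350 term appears on both sides and cancels. Collect the known terms of each column as K = Σ(ρt)_known − 3350 × (depth of known layers): K_A = 42471.1 − 3350×14.11 = −4797.4; K_B = 25890.7 − 3350×(0.3762 + 10.395) = −10192.82.
Balance: K_A − x×(3350 − 2820) = K_B, so x = (K_A − K_B)/(3350 − 2820) = 5395.42/530 = 10.2 km.

10.2 km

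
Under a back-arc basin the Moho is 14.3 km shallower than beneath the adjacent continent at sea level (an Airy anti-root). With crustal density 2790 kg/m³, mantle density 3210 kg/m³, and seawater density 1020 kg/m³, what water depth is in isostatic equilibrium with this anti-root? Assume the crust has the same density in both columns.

3.39 km

Replacing a thickness d of crust by seawater at the top must be balanced by replacing crust with mantle at the base: d (ρ_c − ρ_w) = a (ρ_m − ρ_c).
d = a (ρ_m − ρ_c)/(ρ_c − ρ_w) = 14.3 km × 420/1770 = 3.39 km.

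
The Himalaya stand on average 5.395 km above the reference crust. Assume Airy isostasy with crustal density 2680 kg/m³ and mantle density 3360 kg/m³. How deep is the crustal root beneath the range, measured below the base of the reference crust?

In Airy isostatic equilibrium: the weight of the topography is balanced by the buoyancy of the root, ρ_c h = (ρ_m − ρ_c) r.
r = h · ρ_c / (ρ_m − ρ_c) = 5.395 km × 2680 / (3360 − 2680) = 21.3 km.

21.3 km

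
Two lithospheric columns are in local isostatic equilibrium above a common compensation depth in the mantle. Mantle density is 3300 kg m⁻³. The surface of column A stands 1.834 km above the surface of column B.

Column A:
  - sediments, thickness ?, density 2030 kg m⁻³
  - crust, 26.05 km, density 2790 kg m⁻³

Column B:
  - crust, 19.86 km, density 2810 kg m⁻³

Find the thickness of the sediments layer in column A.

Take the compensation level at the base of the deeper column (depth z_c below the surface of column A) and equate Σ ρ_i t_i down to z_c; mantle fills any gap and the z_c terms cancel.
Column A: x×2030 + 26.05×2790 + (z_c − 26.05 − x)×3300
Column B: 1.834×0 + 19.86×2810 + (z_c − 1.834 − 19.86)×3300
The z_c×3300 term appears on both sides and cancels. Collect the known terms of each column as K = Σ(ρt)_known − 3300 × (depth of known layers): K_A = 72679.5 − 3300×26.05 = −13285.5; K_B = 55806.6 − 3300×(1.834 + 19.86) = −15783.6.
Balance: K_A − x×(3300 − 2030) = K_B, so x = (K_A − K_B)/(3300 − 2030) = 2498.1/1270 = 1.97 km.

1.97 km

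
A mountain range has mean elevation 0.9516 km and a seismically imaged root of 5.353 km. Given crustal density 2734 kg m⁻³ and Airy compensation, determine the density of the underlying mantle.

Airy balance: ρ_c h = (ρ_m − ρ_c) r → ρ_m = ρ_c (1 + h/r).
ρ_m = 2734 × (1 + 0.9516 km/5.353 km) = 3220 kg m⁻³.

3220 kg m⁻³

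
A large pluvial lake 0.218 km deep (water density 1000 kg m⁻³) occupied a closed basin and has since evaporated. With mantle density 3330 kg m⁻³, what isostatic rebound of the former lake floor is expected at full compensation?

u = d ρ_w/ρ_m = 0.218 km × 1000/3330 = 0.0655 km.

0.0655 km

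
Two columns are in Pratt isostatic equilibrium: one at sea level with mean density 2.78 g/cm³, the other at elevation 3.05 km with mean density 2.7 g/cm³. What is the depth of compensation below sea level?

ρ_ref D = ρ (D + h) → D (ρ_ref − ρ) = ρ h.
D = ρ h/(ρ_ref − ρ) = 2.7 × 3.05 km/(2.78 − 2.7) = 103 km.

103 km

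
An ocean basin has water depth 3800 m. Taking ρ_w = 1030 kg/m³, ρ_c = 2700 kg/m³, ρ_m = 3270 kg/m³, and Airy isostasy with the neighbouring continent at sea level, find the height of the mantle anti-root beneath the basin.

11100 m

Balancing pressure at the compensation depth: replacing crust with seawater at the top is compensated by replacing crust with mantle at the base: d (ρ_c − ρ_w) = a (ρ_m − ρ_c).
a = d (ρ_c − ρ_w)/(ρ_m − ρ_c) = 3800 m × 1670/570 = 11100 m.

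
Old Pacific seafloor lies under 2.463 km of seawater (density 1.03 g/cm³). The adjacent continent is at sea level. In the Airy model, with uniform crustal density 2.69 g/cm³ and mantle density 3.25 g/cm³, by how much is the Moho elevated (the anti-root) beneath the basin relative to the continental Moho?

7.3 km

Balancing pressure at the compensation depth: replacing crust with seawater at the top is compensated by replacing crust with mantle at the base: d (ρ_c − ρ_w) = a (ρ_m − ρ_c).
a = d (ρ_c − ρ_w)/(ρ_m − ρ_c) = 2.463 km × 1.66/0.56 = 7.3 km.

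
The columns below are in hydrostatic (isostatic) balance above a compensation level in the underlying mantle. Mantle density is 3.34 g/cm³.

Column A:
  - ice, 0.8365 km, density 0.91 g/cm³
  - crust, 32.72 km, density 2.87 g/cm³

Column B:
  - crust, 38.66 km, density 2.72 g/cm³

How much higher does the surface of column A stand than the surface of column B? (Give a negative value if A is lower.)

For any compensation level in the mantle, the mantle terms cancel and isostasy reduces to e = (Σt_A − Σt_B) − (Σ(ρt)_A − Σ(ρt)_B) / ρ_m.
Σt_A = 33.5565 km; Σt_B = 38.66 km; Σ(ρt)_A = 94.667615; Σ(ρt)_B = 105.1552 (in km·g/cm³).
e = (33.5565 − 38.66) − (94.667615 − 105.1552) / 3.34 = −1.96 km.

−1.96 km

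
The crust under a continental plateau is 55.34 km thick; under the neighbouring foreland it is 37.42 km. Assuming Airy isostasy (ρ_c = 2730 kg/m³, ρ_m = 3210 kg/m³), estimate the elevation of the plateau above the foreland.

Excess crust Δ = 55.34 km − 37.42 km = 17.92 km, split between elevation h and root r with h + r = Δ.
Airy balance ρ_c h = (ρ_m − ρ_c) r gives r = h ρ_c/(ρ_m − ρ_c), so h (1 + ρ_c/(ρ_m − ρ_c)) = Δ, i.e. h = Δ (ρ_m − ρ_c)/ρ_m.
h = 17.92 km × 480/3210 = 2.68 km.

2.68 km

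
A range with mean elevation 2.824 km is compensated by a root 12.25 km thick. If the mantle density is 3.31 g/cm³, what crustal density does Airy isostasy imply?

2.69 g/cm³

ρ_c h = (ρ_m − ρ_c) r → ρ_c (h + r) = ρ_m r → ρ_c = ρ_m r / (h + r).
ρ_c = 3.31 × 12.25 km / (2.824 km + 12.25 km) = 2.69 g/cm³.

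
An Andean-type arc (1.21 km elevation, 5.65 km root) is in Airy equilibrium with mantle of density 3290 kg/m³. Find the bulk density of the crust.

2710 kg/m³

ρ_c h = (ρ_m − ρ_c) r → ρ_c (h + r) = ρ_m r → ρ_c = ρ_m r / (h + r).
ρ_c = 3290 × 5.65 km / (1.21 km + 5.65 km) = 2710 kg/m³.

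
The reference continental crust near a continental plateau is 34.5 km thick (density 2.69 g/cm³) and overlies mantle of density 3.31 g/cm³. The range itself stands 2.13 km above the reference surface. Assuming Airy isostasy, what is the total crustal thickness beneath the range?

45.9 km

Root depth r = h ρ_c / (ρ_m − ρ_c) = 2.13 km × 2.69 / 0.62 = 9.241 km.
Total thickness = T + h + r = 34.5 km + 2.13 km + 9.241 km = 45.9 km.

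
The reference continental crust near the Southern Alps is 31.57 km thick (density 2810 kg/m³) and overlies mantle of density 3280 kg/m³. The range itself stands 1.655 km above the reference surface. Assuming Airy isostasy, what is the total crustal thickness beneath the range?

43.1 km

Root depth r = h ρ_c / (ρ_m − ρ_c) = 1.655 km × 2810 / 470 = 9.895 km.
Total thickness = T + h + r = 31.57 km + 1.655 km + 9.895 km = 43.1 km.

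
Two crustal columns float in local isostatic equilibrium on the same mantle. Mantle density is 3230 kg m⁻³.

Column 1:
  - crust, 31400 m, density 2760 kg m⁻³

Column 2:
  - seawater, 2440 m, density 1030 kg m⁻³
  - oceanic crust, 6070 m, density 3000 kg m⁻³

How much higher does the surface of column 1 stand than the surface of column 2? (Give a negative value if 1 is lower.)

For any compensation level in the mantle, the mantle terms cancel and isostasy reduces to e = (Σt_1 − Σt_2) − (Σ(ρt)_1 − Σ(ρt)_2) / ρ_m.
Σt_1 = 31400 m; Σt_2 = 8510 m; Σ(ρt)_1 = 86664000; Σ(ρt)_2 = 20723200 (in m·kg m⁻³).
e = (31400 − 8510) − (86664000 − 20723200) / 3230 = 2470 m.

2470 m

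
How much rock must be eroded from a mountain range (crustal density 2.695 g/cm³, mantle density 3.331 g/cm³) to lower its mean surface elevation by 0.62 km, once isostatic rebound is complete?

3.25 km

Net drop Δ = e − u = e − e ρ_c/ρ_m = e (ρ_m − ρ_c)/ρ_m.
e = Δ ρ_m/(ρ_m − ρ_c) = 0.62 km × 3.331/0.636 = 3.25 km.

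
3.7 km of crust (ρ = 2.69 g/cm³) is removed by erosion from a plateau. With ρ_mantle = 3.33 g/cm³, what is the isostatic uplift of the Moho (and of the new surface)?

Unloading: uplift u = e ρ_c/ρ_m = 3.7 km × 2.69/3.33 = 2.99 km.

2.99 km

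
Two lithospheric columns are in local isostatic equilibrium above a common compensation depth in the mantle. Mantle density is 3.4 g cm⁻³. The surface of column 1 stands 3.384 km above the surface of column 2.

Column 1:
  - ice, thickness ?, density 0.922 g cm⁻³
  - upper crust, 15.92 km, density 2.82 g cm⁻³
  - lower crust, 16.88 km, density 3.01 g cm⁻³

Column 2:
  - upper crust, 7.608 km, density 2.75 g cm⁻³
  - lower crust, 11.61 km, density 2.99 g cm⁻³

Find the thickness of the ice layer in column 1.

2.18 km

Take the compensation level at the base of the deeper column (depth z_c below the surface of column 1) and equate Σ ρ_i t_i down to z_c; mantle fills any gap and the z_c terms cancel.
Column 1: x×0.922 + 15.92×2.82 + 16.88×3.01 + (z_c − 32.8 − x)×3.4
Column 2: 3.384×0 + 7.608×2.75 + 11.61×2.99 + (z_c − 3.384 − 19.218)×3.4
The z_c×3.4 term appears on both sides and cancels. Collect the known terms of each column as K = Σ(ρt)_known − 3.4 × (depth of known layers): K_1 = 95.7032 − 3.4×32.8 = −15.8168; K_2 = 55.6359 − 3.4×(3.384 + 19.218) = −21.2109.
Balance: K_1 − x×(3.4 − 0.922) = K_2, so x = (K_1 − K_2)/(3.4 − 0.922) = 5.3941/2.478 = 2.18 km.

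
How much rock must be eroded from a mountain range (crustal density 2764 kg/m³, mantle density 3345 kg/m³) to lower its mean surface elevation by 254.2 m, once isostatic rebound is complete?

1460 m

Net drop Δ = e − u = e − e ρ_c/ρ_m = e (ρ_m − ρ_c)/ρ_m.
e = Δ ρ_m/(ρ_m − ρ_c) = 254.2 m × 3345/581 = 1460 m.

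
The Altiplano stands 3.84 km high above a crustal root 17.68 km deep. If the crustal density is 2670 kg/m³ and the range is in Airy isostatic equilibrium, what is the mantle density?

3250 kg/m³

Airy balance: ρ_c h = (ρ_m − ρ_c) r → ρ_m = ρ_c (1 + h/r).
ρ_m = 2670 × (1 + 3.84 km/17.68 km) = 3250 kg/m³.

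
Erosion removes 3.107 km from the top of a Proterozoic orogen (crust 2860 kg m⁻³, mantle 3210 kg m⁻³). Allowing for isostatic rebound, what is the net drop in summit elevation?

0.339 km

Rebound u = e ρ_c/ρ_m = 3.107 km × 2860/3210 = 2.768 km.
Net surface drop = e − u = 3.107 km − 2.768 km = e (ρ_m − ρ_c)/ρ_m = 0.339 km.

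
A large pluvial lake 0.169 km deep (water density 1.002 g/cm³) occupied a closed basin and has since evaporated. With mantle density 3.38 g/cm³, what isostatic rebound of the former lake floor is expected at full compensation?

u = d ρ_w/ρ_m = 0.169 km × 1.002/3.38 = 0.0501 km.

0.0501 km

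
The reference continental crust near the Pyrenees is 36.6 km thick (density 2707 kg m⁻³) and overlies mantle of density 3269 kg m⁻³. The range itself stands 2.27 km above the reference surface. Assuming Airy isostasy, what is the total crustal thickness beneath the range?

49.8 km

Root depth r = h ρ_c / (ρ_m − ρ_c) = 2.27 km × 2707 / 562 = 10.93 km.
Total thickness = T + h + r = 36.6 km + 2.27 km + 10.93 km = 49.8 km.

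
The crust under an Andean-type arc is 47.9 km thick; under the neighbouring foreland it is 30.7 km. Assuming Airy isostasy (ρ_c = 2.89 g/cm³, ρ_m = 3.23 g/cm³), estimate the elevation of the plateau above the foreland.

1.81 km

Excess crust Δ = 47.9 km − 30.7 km = 17.2 km, split between elevation h and root r with h + r = Δ.
Airy balance ρ_c h = (ρ_m − ρ_c) r gives r = h ρ_c/(ρ_m − ρ_c), so h (1 + ρ_c/(ρ_m − ρ_c)) = Δ, i.e. h = Δ (ρ_m − ρ_c)/ρ_m.
h = 17.2 km × 0.34/3.23 = 1.81 km.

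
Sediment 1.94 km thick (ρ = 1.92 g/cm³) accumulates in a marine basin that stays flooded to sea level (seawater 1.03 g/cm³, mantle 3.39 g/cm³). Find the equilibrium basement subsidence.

Submarine loading: the sediment displaces seawater, and the subsidence is in turn flooded, so s (ρ_m − ρ_w) = t (ρ_sed − ρ_w).
s = 1.94 km × (1.92 − 1.03) / (3.39 − 1.03) = 0.732 km.

0.732 km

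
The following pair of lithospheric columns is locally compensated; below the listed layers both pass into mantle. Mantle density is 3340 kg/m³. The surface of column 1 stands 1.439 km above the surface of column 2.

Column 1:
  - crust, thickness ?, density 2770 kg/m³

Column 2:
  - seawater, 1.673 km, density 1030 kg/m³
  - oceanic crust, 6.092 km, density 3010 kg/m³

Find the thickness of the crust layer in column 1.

18.7 km

Take the compensation level at the base of the deeper column (depth z_c below the surface of column 1) and equate Σ ρ_i t_i down to z_c; mantle fills any gap and the z_c terms cancel.
Column 1: x×2770 + (z_c − 0 − x)×3340
Column 2: 1.439×0 + 1.673×1030 + 6.092×3010 + (z_c − 1.439 − 7.765)×3340
The z_c×3340 term appears on both sides and cancels. Collect the known terms of each column as K = Σ(ρt)_known − 3340 × (depth of known layers): K_1 = 0 − 3340×0 = 0; K_2 = 20060.11 − 3340×(1.439 + 7.765) = −10681.25.
Balance: K_1 − x×(3340 − 2770) = K_2, so x = (K_1 − K_2)/(3340 − 2770) = 10681.2/570 = 18.7 km.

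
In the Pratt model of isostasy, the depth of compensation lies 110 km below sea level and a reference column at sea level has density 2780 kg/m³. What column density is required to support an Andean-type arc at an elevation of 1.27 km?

Pratt balance: ρ_ref D = ρ (D + h).
ρ = ρ_ref D/(D + h) = 2780 × 110 km/(110 km + 1.27 km) = 2750 kg/m³.

2750 kg/m³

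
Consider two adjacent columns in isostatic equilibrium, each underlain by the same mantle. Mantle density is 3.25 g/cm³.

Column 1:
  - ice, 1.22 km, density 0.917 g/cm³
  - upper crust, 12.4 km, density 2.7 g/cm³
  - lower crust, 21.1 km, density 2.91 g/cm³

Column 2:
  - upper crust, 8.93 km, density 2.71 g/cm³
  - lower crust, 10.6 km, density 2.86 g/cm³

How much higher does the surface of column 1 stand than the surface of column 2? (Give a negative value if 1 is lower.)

2.43 km

For any compensation level in the mantle, the mantle terms cancel and isostasy reduces to e = (Σt_1 − Σt_2) − (Σ(ρt)_1 − Σ(ρt)_2) / ρ_m.
Σt_1 = 34.72 km; Σt_2 = 19.53 km; Σ(ρt)_1 = 95.99974; Σ(ρt)_2 = 54.5163 (in km·g/cm³).
e = (34.72 − 19.53) − (95.99974 − 54.5163) / 3.25 = 2.43 km.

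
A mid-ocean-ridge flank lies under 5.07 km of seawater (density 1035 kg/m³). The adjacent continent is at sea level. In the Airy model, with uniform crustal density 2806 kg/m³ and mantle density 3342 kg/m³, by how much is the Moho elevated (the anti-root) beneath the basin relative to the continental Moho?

16.8 km

Balancing pressure at the compensation depth: replacing crust with seawater at the top is compensated by replacing crust with mantle at the base: d (ρ_c − ρ_w) = a (ρ_m − ρ_c).
a = d (ρ_c − ρ_w)/(ρ_m − ρ_c) = 5.07 km × 1771/536 = 16.8 km.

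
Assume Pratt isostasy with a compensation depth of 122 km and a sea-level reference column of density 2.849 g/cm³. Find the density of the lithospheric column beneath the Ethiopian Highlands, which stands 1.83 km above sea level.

2.81 g/cm³

Pratt balance: ρ_ref D = ρ (D + h).
ρ = ρ_ref D/(D + h) = 2.849 × 122 km/(122 km + 1.83 km) = 2.81 g/cm³.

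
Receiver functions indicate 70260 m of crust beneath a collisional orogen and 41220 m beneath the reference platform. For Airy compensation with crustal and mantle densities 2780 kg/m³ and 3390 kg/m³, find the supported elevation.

Excess crust Δ = 70260 m − 41220 m = 29040 m, split between elevation h and root r with h + r = Δ.
Airy balance ρ_c h = (ρ_m − ρ_c) r gives r = h ρ_c/(ρ_m − ρ_c), so h (1 + ρ_c/(ρ_m − ρ_c)) = Δ, i.e. h = Δ (ρ_m − ρ_c)/ρ_m.
h = 29040 m × 610/3390 = 5230 m.

5230 m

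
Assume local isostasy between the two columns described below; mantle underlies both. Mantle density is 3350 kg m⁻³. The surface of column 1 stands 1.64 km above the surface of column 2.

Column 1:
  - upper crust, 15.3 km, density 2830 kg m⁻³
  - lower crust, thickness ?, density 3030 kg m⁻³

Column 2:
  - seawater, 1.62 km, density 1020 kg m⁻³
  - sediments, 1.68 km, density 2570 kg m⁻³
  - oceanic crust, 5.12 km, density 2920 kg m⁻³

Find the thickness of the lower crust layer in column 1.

15.1 km

Take the compensation level at the base of the deeper column (depth z_c below the surface of column 1) and equate Σ ρ_i t_i down to z_c; mantle fills any gap and the z_c terms cancel.
Column 1: 15.3×2830 + x×3030 + (z_c − 15.3 − x)×3350
Column 2: 1.64×0 + 1.62×1020 + 1.68×2570 + 5.12×2920 + (z_c − 1.64 − 8.42)×3350
The z_c×3350 term appears on both sides and cancels. Collect the known terms of each column as K = Σ(ρt)_known − 3350 × (depth of known layers): K_1 = 43299 − 3350×15.3 = −7956; K_2 = 20920.4 − 3350×(1.64 + 8.42) = −12780.6.
Balance: K_1 − x×(3350 − 3030) = K_2, so x = (K_1 − K_2)/(3350 − 3030) = 4824.6/320 = 15.1 km.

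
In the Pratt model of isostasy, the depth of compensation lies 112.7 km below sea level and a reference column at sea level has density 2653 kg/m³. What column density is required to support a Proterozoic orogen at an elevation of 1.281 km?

2620 kg/m³

Pratt balance: ρ_ref D = ρ (D + h).
ρ = ρ_ref D/(D + h) = 2653 × 112.7 km/(112.7 km + 1.281 km) = 2620 kg/m³.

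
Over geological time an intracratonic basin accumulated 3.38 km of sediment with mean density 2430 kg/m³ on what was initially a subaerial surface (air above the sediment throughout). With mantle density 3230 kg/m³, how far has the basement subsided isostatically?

Subaerial load: s = t ρ_sed / ρ_m = 3.38 km × 2430/3230 = 2.54 km.

2.54 km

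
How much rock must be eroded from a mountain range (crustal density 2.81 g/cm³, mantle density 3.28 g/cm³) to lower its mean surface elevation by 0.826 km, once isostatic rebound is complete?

5.76 km

Net drop Δ = e − u = e − e ρ_c/ρ_m = e (ρ_m − ρ_c)/ρ_m.
e = Δ ρ_m/(ρ_m − ρ_c) = 0.826 km × 3.28/0.47 = 5.76 km.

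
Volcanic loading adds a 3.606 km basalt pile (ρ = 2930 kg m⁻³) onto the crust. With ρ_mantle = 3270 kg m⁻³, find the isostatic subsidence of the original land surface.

3.23 km

Subaerial loading: s = t ρ_load / ρ_m.
s = 3.606 km × 2930/3270 = 3.23 km.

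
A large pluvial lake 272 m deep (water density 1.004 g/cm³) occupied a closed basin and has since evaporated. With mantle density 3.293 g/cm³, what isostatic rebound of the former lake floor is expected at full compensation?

u = d ρ_w/ρ_m = 272 m × 1.004/3.293 = 82.9 m.

82.9 m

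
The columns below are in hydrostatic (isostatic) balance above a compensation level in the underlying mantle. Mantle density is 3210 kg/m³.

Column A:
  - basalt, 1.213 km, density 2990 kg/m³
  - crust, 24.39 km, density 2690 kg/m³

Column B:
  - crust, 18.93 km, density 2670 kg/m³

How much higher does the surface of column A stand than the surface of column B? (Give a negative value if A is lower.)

For any compensation level in the mantle, the mantle terms cancel and isostasy reduces to e = (Σt_A − Σt_B) − (Σ(ρt)_A − Σ(ρt)_B) / ρ_m.
Σt_A = 25.603 km; Σt_B = 18.93 km; Σ(ρt)_A = 69235.97; Σ(ρt)_B = 50543.1 (in km·kg/m³).
e = (25.603 − 18.93) − (69235.97 − 50543.1) / 3210 = 0.85 km.

0.85 km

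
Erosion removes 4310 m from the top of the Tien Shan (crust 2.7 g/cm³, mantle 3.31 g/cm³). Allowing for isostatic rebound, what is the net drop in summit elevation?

794 m

Rebound u = e ρ_c/ρ_m = 4310 m × 2.7/3.31 = 3516 m.
Net surface drop = e − u = 4310 m − 3516 m = e (ρ_m − ρ_c)/ρ_m = 794 m.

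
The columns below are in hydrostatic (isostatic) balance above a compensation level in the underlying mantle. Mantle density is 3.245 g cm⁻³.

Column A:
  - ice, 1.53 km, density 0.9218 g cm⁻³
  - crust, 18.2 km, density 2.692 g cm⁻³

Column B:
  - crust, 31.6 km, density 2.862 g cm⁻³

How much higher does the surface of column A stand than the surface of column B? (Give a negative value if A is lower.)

0.467 km

For any compensation level in the mantle, the mantle terms cancel and isostasy reduces to e = (Σt_A − Σt_B) − (Σ(ρt)_A − Σ(ρt)_B) / ρ_m.
Σt_A = 19.73 km; Σt_B = 31.6 km; Σ(ρt)_A = 50.404754; Σ(ρt)_B = 90.4392 (in km·g cm⁻³).
e = (19.73 − 31.6) − (50.404754 − 90.4392) / 3.245 = 0.467 km.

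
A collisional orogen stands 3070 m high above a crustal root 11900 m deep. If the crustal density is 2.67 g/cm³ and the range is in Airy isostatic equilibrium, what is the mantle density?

Airy balance: ρ_c h = (ρ_m − ρ_c) r → ρ_m = ρ_c (1 + h/r).
ρ_m = 2.67 × (1 + 3070 m/11900 m) = 3.36 g/cm³.

3.36 g/cm³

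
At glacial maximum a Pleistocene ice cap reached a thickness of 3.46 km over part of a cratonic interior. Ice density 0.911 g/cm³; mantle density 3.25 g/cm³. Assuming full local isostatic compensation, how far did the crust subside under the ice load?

Isostatic balance requires: the ice load ρ_ice t is balanced by mantle displaced below, ρ_m s.
s = t ρ_ice / ρ_m = 3.46 km × 0.911/3.25 = 0.97 km.

0.97 km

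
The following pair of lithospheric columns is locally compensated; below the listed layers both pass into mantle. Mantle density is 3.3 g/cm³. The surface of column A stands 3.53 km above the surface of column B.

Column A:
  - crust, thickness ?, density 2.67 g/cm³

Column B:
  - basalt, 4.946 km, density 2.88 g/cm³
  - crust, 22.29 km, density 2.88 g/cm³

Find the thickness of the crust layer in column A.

Take the compensation level at the base of the deeper column (depth z_c below the surface of column A) and equate Σ ρ_i t_i down to z_c; mantle fills any gap and the z_c terms cancel.
Column A: x×2.67 + (z_c − 0 − x)×3.3
Column B: 3.53×0 + 4.946×2.88 + 22.29×2.88 + (z_c − 3.53 − 27.236)×3.3
The z_c×3.3 term appears on both sides and cancels. Collect the known terms of each column as K = Σ(ρt)_known − 3.3 × (depth of known layers): K_A = 0 − 3.3×0 = 0; K_B = 78.43968 − 3.3×(3.53 + 27.236) = −23.08812.
Balance: K_A − x×(3.3 − 2.67) = K_B, so x = (K_A − K_B)/(3.3 − 2.67) = 23.0881/0.63 = 36.6 km.

36.6 km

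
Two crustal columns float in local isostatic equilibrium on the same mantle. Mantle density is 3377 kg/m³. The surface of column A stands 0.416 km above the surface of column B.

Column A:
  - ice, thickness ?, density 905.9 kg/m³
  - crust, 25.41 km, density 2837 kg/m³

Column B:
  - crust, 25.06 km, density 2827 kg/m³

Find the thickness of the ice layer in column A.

0.593 km

Take the compensation level at the base of the deeper column (depth z_c below the surface of column A) and equate Σ ρ_i t_i down to z_c; mantle fills any gap and the z_c terms cancel.
Column A: x×905.9 + 25.41×2837 + (z_c − 25.41 − x)×3377
Column B: 0.416×0 + 25.06×2827 + (z_c − 0.416 − 25.06)×3377
The z_c×3377 term appears on both sides and cancels. Collect the known terms of each column as K = Σ(ρt)_known − 3377 × (depth of known layers): K_A = 72088.17 − 3377×25.41 = −13721.4; K_B = 70844.62 − 3377×(0.416 + 25.06) = −15187.832.
Balance: K_A − x×(3377 − 905.9) = K_B, so x = (K_A − K_B)/(3377 − 905.9) = 1466.43/2471.1 = 0.593 km.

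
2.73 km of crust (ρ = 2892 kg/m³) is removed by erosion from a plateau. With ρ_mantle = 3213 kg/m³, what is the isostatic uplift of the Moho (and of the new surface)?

Unloading: uplift u = e ρ_c/ρ_m = 2.73 km × 2892/3213 = 2.46 km.

2.46 km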